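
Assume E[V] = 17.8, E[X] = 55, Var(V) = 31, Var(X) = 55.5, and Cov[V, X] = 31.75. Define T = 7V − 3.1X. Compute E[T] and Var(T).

E[T] = -45.9, Var(T) = 674.405

E[T] = 7·E[V] + (-3.1)·E[X] = 7·17.8 + (-3.1)·55 = -45.9.
Var(T) = a²·Var(V) + b²·Var(X) + 2ab·Cov[V, X] with a = 7, b = -3.1.
= 7²·31 + (-3.1)²·55.5 + 2·7·(-3.1)·31.75
= 1519 + 533.355 + (-1377.95) = 674.405.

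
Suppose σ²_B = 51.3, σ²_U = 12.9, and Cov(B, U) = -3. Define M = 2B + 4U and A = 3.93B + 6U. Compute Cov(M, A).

By bilinearity, Cov(M, A) = ac·σ²_B + bd·σ²_U + (ad+bc)·Cov(B, U), with a=2, b=4, c=3.93, d=6.
ac·σ²_B = 2·3.93·51.3 = 403.218
bd·σ²_U = 4·6·12.9 = 309.6
(ad+bc)·Cov(B, U) = (27.72)·(-3) = -83.16
Cov(M, A) = 403.218 + 309.6 + (-83.16) = 629.658.

Cov(M, A) = 629.658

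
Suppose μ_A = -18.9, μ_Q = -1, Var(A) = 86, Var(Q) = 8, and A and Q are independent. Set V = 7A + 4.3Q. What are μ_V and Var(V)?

μ_V = -136.6, Var(V) = 4361.92

μ_V = 7·μ_A + 4.3·μ_Q = 7·(-18.9) + 4.3·(-1) = -136.6.
Var(V) = a²·Var(A) + b²·Var(Q) + 2ab·covariance of A and Q with a = 7, b = 4.3.
Independence gives covariance of A and Q = 0.
= 7²·86 + 4.3²·8 + 2·7·4.3·0
= 4214 + 147.92 + 0 = 4361.92.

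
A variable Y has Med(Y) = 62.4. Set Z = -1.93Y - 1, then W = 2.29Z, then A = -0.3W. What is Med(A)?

Med(Z) = (-1.93)·62.4 + (-1) = -121.432.
Med(W) = 2.29·(-121.432) = -278.07928.
Med(A) = (-0.3)·(-278.07928) = 83.423784.

Med(A) = 83.423784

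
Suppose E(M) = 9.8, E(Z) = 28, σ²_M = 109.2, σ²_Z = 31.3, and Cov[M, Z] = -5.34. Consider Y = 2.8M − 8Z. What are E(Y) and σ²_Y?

E(Y) = 2.8·E(M) + (-8)·E(Z) = 2.8·9.8 + (-8)·28 = -196.56.
σ²_Y = a²·σ²_M + b²·σ²_Z + 2ab·Cov[M, Z] with a = 2.8, b = -8.
= 2.8²·109.2 + (-8)²·31.3 + 2·2.8·(-8)·(-5.34)
= 856.128 + 2003.2 + 239.232 = 3098.56.

E(Y) = -196.56, σ²_Y = 3098.56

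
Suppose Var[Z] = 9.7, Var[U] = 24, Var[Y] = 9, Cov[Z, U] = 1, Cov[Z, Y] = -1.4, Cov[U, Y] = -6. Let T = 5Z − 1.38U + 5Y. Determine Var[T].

Var[T] = 512.2056

Var[T] = a²·Var[Z] + b²·Var[U] + c²·Var[Y] + 2ab·Cov[Z, U] + 2ac·Cov[Z, Y] + 2bc·Cov[U, Y], with a = 5, b = -1.38, c = 5.
= 242.5 + 45.7056 + 225 + (-13.8) + (-70) + 82.8
= 512.2056.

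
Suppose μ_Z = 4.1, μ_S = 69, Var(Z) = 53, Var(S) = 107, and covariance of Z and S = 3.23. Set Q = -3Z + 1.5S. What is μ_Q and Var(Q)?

μ_Q = (-3)·μ_Z + 1.5·μ_S = (-3)·4.1 + 1.5·69 = 91.2.
Var(Q) = a²·Var(Z) + b²·Var(S) + 2ab·covariance of Z and S with a = -3, b = 1.5.
= (-3)²·53 + 1.5²·107 + 2·(-3)·1.5·3.23
= 477 + 240.75 + (-29.07) = 688.68.

μ_Q = 91.2, Var(Q) = 688.68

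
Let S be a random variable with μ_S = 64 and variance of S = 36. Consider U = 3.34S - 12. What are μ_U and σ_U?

μ_U = 201.76, σ_U = 20.04

U = 3.34S - 12 is linear with a = 3.34, b = -12.
μ_U = a·μ_S + b = 3.34·64 + (-12) = 201.76.
σ_S = √36 = 6.
σ_U = |a|·σ_S = |3.34|·6 = 20.04.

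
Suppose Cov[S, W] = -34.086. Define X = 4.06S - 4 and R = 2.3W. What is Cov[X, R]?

Cov[X, R] = a·c·Cov[S, W] = 4.06·2.3·(-34.086) = -318.295068. Additive constants drop out.

Cov[X, R] = -318.295068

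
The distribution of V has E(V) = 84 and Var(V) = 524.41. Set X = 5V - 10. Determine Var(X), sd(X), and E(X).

X = 5V - 10 is linear with a = 5, b = -10.
Var(X) = a²·Var(V) = 5²·524.41 = 13110.25 (the additive constant -10 does not affect variance).
sd(V) = √524.41 = 22.9.
sd(X) = |a|·sd(V) = |5|·22.9 = 114.5.
E(X) = a·E(V) + b = 5·84 + (-10) = 410.

Var(X) = 13110.25, sd(X) = 114.5, E(X) = 410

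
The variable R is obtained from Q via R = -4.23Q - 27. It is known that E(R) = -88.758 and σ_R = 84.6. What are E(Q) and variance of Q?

E(Q) = 14.6, variance of Q = 400

From R = -4.23Q - 27: E(R) = a·E(Q) + b, so E(Q) = (E(R) − b)/a = (-88.758 − (-27))/(-4.23) = 14.6.
variance of R = 84.6² = 7157.16.
variance of R = a²·variance of Q, so variance of Q = 7157.16/(-4.23)² = 400.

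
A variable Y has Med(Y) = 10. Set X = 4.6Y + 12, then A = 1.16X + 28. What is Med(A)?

Med(X) = 4.6·10 + 12 = 58.
Med(A) = 1.16·58 + 28 = 95.28.

Med(A) = 95.28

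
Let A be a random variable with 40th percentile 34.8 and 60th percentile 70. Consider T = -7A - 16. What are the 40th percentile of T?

Since a = -7 < 0 the transformation is decreasing, reversing order: the 40th percentile of T corresponds to the 60th percentile of A.
So P_{40}(T) = a·P_{60}(A) + b = (-7)·70 + (-16) = -506.

40th percentile of T = -506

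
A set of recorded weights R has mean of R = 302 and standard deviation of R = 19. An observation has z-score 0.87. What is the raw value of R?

R = mean of R + z·standard deviation of R = 302 + 0.87·19 = 318.53.

R = 318.53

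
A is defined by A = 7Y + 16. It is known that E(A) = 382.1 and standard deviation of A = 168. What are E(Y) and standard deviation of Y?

E(Y) = 52.3, standard deviation of Y = 24

From A = 7Y + 16: E(A) = a·E(Y) + b, so E(Y) = (E(A) − b)/a = (382.1 − 16)/7 = 52.3.
standard deviation of A = |a|·standard deviation of Y, so standard deviation of Y = 168/|7| = 24.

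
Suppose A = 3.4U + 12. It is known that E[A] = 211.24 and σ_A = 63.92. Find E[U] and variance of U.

E[U] = 58.6, variance of U = 353.44

From A = 3.4U + 12: E[A] = a·E[U] + b, so E[U] = (E[A] − b)/a = (211.24 − 12)/3.4 = 58.6.
variance of A = 63.92² = 4085.7664.
variance of A = a²·variance of U, so variance of U = 4085.7664/3.4² = 353.44.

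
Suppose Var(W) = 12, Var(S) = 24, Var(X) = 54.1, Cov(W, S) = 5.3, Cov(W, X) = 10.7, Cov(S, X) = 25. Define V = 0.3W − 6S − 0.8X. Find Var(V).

Var(V) = 1115.488

Var(V) = a²·Var(W) + b²·Var(S) + c²·Var(X) + 2ab·Cov(W, S) + 2ac·Cov(W, X) + 2bc·Cov(S, X), with a = 0.3, b = -6, c = -0.8.
= 1.08 + 864 + 34.624 + (-19.08) + (-5.136) + 240
= 1115.488.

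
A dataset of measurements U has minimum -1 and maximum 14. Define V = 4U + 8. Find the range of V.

Range(V) = 60

Range of U = 14 − (-1) = 15.
Range(V) = |a|·Range(U) = |4|·15 = 60.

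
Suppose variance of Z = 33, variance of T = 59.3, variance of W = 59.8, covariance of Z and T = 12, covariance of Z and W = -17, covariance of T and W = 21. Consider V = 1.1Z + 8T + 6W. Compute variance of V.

variance of V = a²·variance of Z + b²·variance of T + c²·variance of W + 2ab·covariance of Z and T + 2ac·covariance of Z and W + 2bc·covariance of T and W, with a = 1.1, b = 8, c = 6.
= 39.93 + 3795.2 + 2152.8 + 211.2 + (-224.4) + 2016
= 7990.73.

variance of V = 7990.73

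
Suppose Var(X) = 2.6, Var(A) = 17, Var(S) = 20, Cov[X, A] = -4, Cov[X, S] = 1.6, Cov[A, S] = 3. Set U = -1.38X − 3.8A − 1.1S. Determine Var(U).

Var(U) = a²·Var(X) + b²·Var(A) + c²·Var(S) + 2ab·Cov[X, A] + 2ac·Cov[X, S] + 2bc·Cov[A, S], with a = -1.38, b = -3.8, c = -1.1.
= 4.95144 + 245.48 + 24.2 + (-41.952) + 4.8576 + 25.08
= 262.61704.

Var(U) = 262.61704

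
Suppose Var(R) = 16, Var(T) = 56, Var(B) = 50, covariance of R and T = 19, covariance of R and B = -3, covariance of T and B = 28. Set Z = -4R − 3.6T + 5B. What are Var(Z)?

Var(Z) = a²·Var(R) + b²·Var(T) + c²·Var(B) + 2ab·covariance of R and T + 2ac·covariance of R and B + 2bc·covariance of T and B, with a = -4, b = -3.6, c = 5.
= 256 + 725.76 + 1250 + 547.2 + 120 + (-1008)
= 1890.96.

Var(Z) = 1890.96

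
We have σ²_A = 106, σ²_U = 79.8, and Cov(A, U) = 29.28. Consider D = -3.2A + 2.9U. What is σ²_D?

σ²_D = a²·σ²_A + b²·σ²_U + 2ab·Cov(A, U) with a = -3.2, b = 2.9.
= (-3.2)²·106 + 2.9²·79.8 + 2·(-3.2)·2.9·29.28
= 1085.44 + 671.118 + (-543.4368) = 1213.1212.

σ²_D = 1213.1212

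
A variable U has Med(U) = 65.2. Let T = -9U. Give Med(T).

A linear map preserves order up to sign, so Med(T) = a·Med(U) + b = (-9)·65.2 = -586.8.

Med(T) = -586.8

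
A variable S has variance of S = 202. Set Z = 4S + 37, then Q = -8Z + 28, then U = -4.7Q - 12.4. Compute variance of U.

variance of U = 4569272.32

variance of Z = 4²·202 = 3232.
variance of Q = (-8)²·3232 = 206848.
variance of U = (-4.7)²·206848 = 4569272.32.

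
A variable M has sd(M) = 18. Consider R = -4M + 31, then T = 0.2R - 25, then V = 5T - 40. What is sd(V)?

sd(R) = |-4|·18 = 72.
sd(T) = |0.2|·72 = 14.4.
sd(V) = |5|·14.4 = 72.

sd(V) = 72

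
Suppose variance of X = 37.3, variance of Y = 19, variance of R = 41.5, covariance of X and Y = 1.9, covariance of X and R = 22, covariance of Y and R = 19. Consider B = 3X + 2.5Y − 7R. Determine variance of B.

variance of B = 927.45

variance of B = a²·variance of X + b²·variance of Y + c²·variance of R + 2ab·covariance of X and Y + 2ac·covariance of X and R + 2bc·covariance of Y and R, with a = 3, b = 2.5, c = -7.
= 335.7 + 118.75 + 2033.5 + 28.5 + (-924) + (-665)
= 927.45.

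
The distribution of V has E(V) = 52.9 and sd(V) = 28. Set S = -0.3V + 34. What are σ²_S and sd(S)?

S = -0.3V + 34 is linear with a = -0.3, b = 34.
σ²_V = 28² = 784.
σ²_S = a²·σ²_V = (-0.3)²·784 = 70.56 (the additive constant 34 does not affect variance).
sd(S) = |a|·sd(V) = |-0.3|·28 = 8.4.

σ²_S = 70.56, sd(S) = 8.4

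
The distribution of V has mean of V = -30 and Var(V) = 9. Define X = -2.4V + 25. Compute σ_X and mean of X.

X = -2.4V + 25 is linear with a = -2.4, b = 25.
σ_V = √9 = 3.
σ_X = |a|·σ_V = |-2.4|·3 = 7.2.
mean of X = a·mean of V + b = (-2.4)·(-30) + 25 = 97.

σ_X = 7.2, mean of X = 97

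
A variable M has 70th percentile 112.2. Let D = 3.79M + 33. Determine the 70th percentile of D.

Since a = 3.79 > 0 the transformation is increasing, so the 70th percentile of D = a·(P_{70} of M) + b = 3.79·112.2 + 33 = 458.238.

70th percentile of D = 458.238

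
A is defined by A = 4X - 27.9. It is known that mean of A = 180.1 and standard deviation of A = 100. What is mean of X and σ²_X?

mean of X = 52, σ²_X = 625

From A = 4X - 27.9: mean of A = a·mean of X + b, so mean of X = (mean of A − b)/a = (180.1 − (-27.9))/4 = 52.
σ²_A = 100² = 10000.
σ²_A = a²·σ²_X, so σ²_X = 10000/4² = 625.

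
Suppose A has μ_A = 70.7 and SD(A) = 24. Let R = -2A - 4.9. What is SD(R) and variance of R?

SD(R) = 48, variance of R = 2304

R = -2A - 4.9 is linear with a = -2, b = -4.9.
SD(R) = |a|·SD(A) = |-2|·24 = 48.
variance of A = 24² = 576.
variance of R = a²·variance of A = (-2)²·576 = 2304 (the additive constant -4.9 does not affect variance).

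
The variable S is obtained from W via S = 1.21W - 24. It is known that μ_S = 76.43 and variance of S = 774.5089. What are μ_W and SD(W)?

From S = 1.21W - 24: μ_S = a·μ_W + b, so μ_W = (μ_S − b)/a = (76.43 − (-24))/1.21 = 83.
SD(S) = √774.5089 = 27.83.
SD(S) = |a|·SD(W), so SD(W) = 27.83/|1.21| = 23.

μ_W = 83, SD(W) = 23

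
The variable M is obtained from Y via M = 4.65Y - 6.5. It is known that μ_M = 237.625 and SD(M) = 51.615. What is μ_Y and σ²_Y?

μ_Y = 52.5, σ²_Y = 123.21

From M = 4.65Y - 6.5: μ_M = a·μ_Y + b, so μ_Y = (μ_M − b)/a = (237.625 − (-6.5))/4.65 = 52.5.
σ²_M = 51.615² = 2664.108225.
σ²_M = a²·σ²_Y, so σ²_Y = 2664.108225/4.65² = 123.21.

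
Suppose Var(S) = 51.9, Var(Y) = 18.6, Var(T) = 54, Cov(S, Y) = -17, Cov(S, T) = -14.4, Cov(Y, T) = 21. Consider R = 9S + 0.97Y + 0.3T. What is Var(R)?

Var(R) = a²·Var(S) + b²·Var(Y) + c²·Var(T) + 2ab·Cov(S, Y) + 2ac·Cov(S, T) + 2bc·Cov(Y, T), with a = 9, b = 0.97, c = 0.3.
= 4203.9 + 17.50074 + 4.86 + (-296.82) + (-77.76) + 12.222
= 3863.90274.

Var(R) = 3863.90274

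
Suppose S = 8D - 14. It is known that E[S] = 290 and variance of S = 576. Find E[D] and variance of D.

E[D] = 38, variance of D = 9

From S = 8D - 14: E[S] = a·E[D] + b, so E[D] = (E[S] − b)/a = (290 − (-14))/8 = 38.
variance of S = a²·variance of D, so variance of D = 576/8² = 9.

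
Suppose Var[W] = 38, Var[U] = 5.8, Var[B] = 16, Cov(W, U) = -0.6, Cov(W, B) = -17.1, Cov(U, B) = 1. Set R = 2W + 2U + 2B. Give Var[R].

Var[R] = 105.6

Var[R] = a²·Var[W] + b²·Var[U] + c²·Var[B] + 2ab·Cov(W, U) + 2ac·Cov(W, B) + 2bc·Cov(U, B), with a = 2, b = 2, c = 2.
= 152 + 23.2 + 64 + (-4.8) + (-136.8) + 8
= 105.6.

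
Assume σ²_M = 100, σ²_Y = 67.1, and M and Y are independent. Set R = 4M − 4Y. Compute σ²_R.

σ²_R = 2673.6

σ²_R = a²·σ²_M + b²·σ²_Y + 2ab·Cov[M, Y] with a = 4, b = -4.
Independence gives Cov[M, Y] = 0.
= 4²·100 + (-4)²·67.1 + 2·4·(-4)·0
= 1600 + 1073.6 + 0 = 2673.6.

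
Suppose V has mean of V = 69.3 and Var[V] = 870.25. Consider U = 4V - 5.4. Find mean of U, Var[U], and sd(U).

U = 4V - 5.4 is linear with a = 4, b = -5.4.
mean of U = a·mean of V + b = 4·69.3 + (-5.4) = 271.8.
Var[U] = a²·Var[V] = 4²·870.25 = 13924 (the additive constant -5.4 does not affect variance).
sd(V) = √870.25 = 29.5.
sd(U) = |a|·sd(V) = |4|·29.5 = 118.

mean of U = 271.8, Var[U] = 13924, sd(U) = 118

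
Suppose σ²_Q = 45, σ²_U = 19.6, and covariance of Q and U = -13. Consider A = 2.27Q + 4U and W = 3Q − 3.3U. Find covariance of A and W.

By bilinearity, covariance of A and W = ac·σ²_Q + bd·σ²_U + (ad+bc)·covariance of Q and U, with a=2.27, b=4, c=3, d=-3.3.
ac·σ²_Q = 2.27·3·45 = 306.45
bd·σ²_U = 4·(-3.3)·19.6 = -258.72
(ad+bc)·covariance of Q and U = (4.509)·(-13) = -58.617
covariance of A and W = 306.45 + (-258.72) + (-58.617) = -10.887.

covariance of A and W = -10.887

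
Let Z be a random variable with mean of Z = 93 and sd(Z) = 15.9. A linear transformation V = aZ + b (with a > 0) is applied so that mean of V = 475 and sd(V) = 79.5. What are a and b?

sd(V) = a·sd(Z) (a > 0), so a = 79.5/15.9 = 5.
mean of V = a·mean of Z + b, so b = 475 − 5·93 = 10.

a = 5, b = 10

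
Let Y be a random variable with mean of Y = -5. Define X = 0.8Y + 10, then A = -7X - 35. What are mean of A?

mean of A = -77

mean of X = 0.8·(-5) + 10 = 6.
mean of A = (-7)·6 + (-35) = -77.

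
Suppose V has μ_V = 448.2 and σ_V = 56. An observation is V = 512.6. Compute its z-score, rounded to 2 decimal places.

z = (V − μ_V) / σ_V = (512.6 − 448.2) / 56 = 1.15.

z = 1.15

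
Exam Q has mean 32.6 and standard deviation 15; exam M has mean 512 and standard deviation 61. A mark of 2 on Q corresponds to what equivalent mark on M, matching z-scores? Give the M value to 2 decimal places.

z = (2 − 32.6)/15 = -2.04.
M = 512 + z·61 = 512 + (2 − 32.6)·61/15 = 387.56.

M = 387.56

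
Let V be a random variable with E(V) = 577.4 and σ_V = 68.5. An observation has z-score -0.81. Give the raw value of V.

V = 521.915

V = E(V) + z·σ_V = 577.4 + (-0.81)·68.5 = 521.915.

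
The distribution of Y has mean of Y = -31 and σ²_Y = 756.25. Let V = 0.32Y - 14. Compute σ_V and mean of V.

σ_V = 8.8, mean of V = -23.92

V = 0.32Y - 14 is linear with a = 0.32, b = -14.
σ_Y = √756.25 = 27.5.
σ_V = |a|·σ_Y = |0.32|·27.5 = 8.8.
mean of V = a·mean of Y + b = 0.32·(-31) + (-14) = -23.92.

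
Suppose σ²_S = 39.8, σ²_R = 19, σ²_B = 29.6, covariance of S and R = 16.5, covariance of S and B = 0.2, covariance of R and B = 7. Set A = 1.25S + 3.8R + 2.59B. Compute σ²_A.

σ²_A = 830.94026

σ²_A = a²·σ²_S + b²·σ²_R + c²·σ²_B + 2ab·covariance of S and R + 2ac·covariance of S and B + 2bc·covariance of R and B, with a = 1.25, b = 3.8, c = 2.59.
= 62.1875 + 274.36 + 198.55976 + 156.75 + 1.295 + 137.788
= 830.94026.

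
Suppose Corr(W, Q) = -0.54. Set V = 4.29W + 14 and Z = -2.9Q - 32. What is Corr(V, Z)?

Linear rescalings preserve |correlation|; the slopes 4.29 and -2.9 have opposite signs, so the correlation flips sign: Corr(V, Z) = −Corr(W, Q) = 0.54.

Corr(V, Z) = 0.54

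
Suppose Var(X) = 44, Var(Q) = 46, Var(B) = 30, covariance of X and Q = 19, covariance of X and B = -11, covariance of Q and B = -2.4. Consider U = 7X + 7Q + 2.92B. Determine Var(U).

Var(U) = a²·Var(X) + b²·Var(Q) + c²·Var(B) + 2ab·covariance of X and Q + 2ac·covariance of X and B + 2bc·covariance of Q and B, with a = 7, b = 7, c = 2.92.
= 2156 + 2254 + 255.792 + 1862 + (-449.68) + (-98.112)
= 5980.

Var(U) = 5980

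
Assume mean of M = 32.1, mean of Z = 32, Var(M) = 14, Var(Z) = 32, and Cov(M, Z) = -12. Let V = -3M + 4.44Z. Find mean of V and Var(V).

mean of V = 45.78, Var(V) = 1076.5152

mean of V = (-3)·mean of M + 4.44·mean of Z = (-3)·32.1 + 4.44·32 = 45.78.
Var(V) = a²·Var(M) + b²·Var(Z) + 2ab·Cov(M, Z) with a = -3, b = 4.44.
= (-3)²·14 + 4.44²·32 + 2·(-3)·4.44·(-12)
= 126 + 630.8352 + 319.68 = 1076.5152.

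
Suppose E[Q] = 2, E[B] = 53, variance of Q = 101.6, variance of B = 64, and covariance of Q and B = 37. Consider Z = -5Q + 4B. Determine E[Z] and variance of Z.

E[Z] = 202, variance of Z = 2084

E[Z] = (-5)·E[Q] + 4·E[B] = (-5)·2 + 4·53 = 202.
variance of Z = a²·variance of Q + b²·variance of B + 2ab·covariance of Q and B with a = -5, b = 4.
= (-5)²·101.6 + 4²·64 + 2·(-5)·4·37
= 2540 + 1024 + (-1480) = 2084.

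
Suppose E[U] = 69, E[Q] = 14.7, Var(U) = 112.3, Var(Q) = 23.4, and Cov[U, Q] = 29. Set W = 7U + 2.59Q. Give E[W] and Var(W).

E[W] = 7·E[U] + 2.59·E[Q] = 7·69 + 2.59·14.7 = 521.073.
Var(W) = a²·Var(U) + b²·Var(Q) + 2ab·Cov[U, Q] with a = 7, b = 2.59.
= 7²·112.3 + 2.59²·23.4 + 2·7·2.59·29
= 5502.7 + 156.96954 + 1051.54 = 6711.20954.

E[W] = 521.073, Var(W) = 6711.20954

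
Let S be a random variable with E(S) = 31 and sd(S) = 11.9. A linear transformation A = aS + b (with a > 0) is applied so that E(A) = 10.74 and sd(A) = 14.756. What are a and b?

a = 1.24, b = -27.7

sd(A) = a·sd(S) (a > 0), so a = 14.756/11.9 = 1.24.
E(A) = a·E(S) + b, so b = 10.74 − 1.24·31 = -27.7.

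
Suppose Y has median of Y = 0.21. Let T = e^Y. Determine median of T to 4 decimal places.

median of T = 1.2337

e^Y is monotone on this domain, so median of T = exp(0.21) ≈ 1.2337.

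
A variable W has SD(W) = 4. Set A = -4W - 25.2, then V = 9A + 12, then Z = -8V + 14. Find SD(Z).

SD(Z) = 1152

SD(A) = |-4|·4 = 16.
SD(V) = |9|·16 = 144.
SD(Z) = |-8|·144 = 1152.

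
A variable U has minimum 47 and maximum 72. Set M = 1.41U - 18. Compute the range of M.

Range(M) = 35.25

Range of U = 72 − 47 = 25.
Range(M) = |a|·Range(U) = |1.41|·25 = 35.25.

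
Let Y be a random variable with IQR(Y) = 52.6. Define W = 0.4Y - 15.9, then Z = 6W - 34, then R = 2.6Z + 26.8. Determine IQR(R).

IQR(R) = 328.224

IQR(W) = |0.4|·52.6 = 21.04.
IQR(Z) = |6|·21.04 = 126.24.
IQR(R) = |2.6|·126.24 = 328.224.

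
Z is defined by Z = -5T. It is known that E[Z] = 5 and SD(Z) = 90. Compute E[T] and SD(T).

From Z = -5T: E[Z] = a·E[T] + b, so E[T] = (E[Z] − b)/a = (5 − 0)/(-5) = -1.
SD(Z) = |a|·SD(T), so SD(T) = 90/|-5| = 18.

E[T] = -1, SD(T) = 18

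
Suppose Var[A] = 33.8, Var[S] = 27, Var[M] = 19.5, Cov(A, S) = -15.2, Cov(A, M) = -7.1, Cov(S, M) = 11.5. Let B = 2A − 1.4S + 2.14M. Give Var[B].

Var[B] = a²·Var[A] + b²·Var[S] + c²·Var[M] + 2ab·Cov(A, S) + 2ac·Cov(A, M) + 2bc·Cov(S, M), with a = 2, b = -1.4, c = 2.14.
= 135.2 + 52.92 + 89.3022 + 85.12 + (-60.776) + (-68.908)
= 232.8582.

Var[B] = 232.8582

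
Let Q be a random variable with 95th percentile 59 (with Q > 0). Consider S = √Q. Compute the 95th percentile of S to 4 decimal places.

√Q is increasing, so P_{95}(S) = g(P_{95}(Q)) ≈ 7.6811.

95th percentile of S = 7.6811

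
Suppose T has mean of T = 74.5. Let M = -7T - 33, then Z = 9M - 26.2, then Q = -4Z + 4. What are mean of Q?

mean of Q = 20070.8

mean of M = (-7)·74.5 + (-33) = -554.5.
mean of Z = 9·(-554.5) + (-26.2) = -5016.7.
mean of Q = (-4)·(-5016.7) + 4 = 20070.8.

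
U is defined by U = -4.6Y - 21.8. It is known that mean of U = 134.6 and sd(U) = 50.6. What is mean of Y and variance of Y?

From U = -4.6Y - 21.8: mean of U = a·mean of Y + b, so mean of Y = (mean of U − b)/a = (134.6 − (-21.8))/(-4.6) = -34.
variance of U = 50.6² = 2560.36.
variance of U = a²·variance of Y, so variance of Y = 2560.36/(-4.6)² = 121.

mean of Y = -34, variance of Y = 121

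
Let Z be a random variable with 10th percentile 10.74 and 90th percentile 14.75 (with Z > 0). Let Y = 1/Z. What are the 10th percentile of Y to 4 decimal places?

1/Z is decreasing on Z > 0, so percentile order reverses: P_{10}(Y) uses P_{90}(Z) = 14.75.
P_{10}(Y) = 1/14.75 ≈ 0.0678.

10th percentile of Y = 0.0678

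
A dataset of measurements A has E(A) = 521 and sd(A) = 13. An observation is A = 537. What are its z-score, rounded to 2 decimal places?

z = (A − E(A)) / sd(A) = (537 − 521) / 13 ≈ 1.23.

z = 1.23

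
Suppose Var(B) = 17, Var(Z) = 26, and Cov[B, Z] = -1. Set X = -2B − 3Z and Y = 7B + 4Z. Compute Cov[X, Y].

By bilinearity, Cov[X, Y] = ac·Var(B) + bd·Var(Z) + (ad+bc)·Cov[B, Z], with a=-2, b=-3, c=7, d=4.
ac·Var(B) = (-2)·7·17 = -238
bd·Var(Z) = (-3)·4·26 = -312
(ad+bc)·Cov[B, Z] = (-29)·(-1) = 29
Cov[X, Y] = -238 + (-312) + 29 = -521.

Cov[X, Y] = -521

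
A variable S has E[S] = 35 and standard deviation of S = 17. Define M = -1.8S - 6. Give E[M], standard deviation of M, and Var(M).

M = -1.8S - 6 is linear with a = -1.8, b = -6.
E[M] = a·E[S] + b = (-1.8)·35 + (-6) = -69.
standard deviation of M = |a|·standard deviation of S = |-1.8|·17 = 30.6.
Var(S) = 17² = 289.
Var(M) = a²·Var(S) = (-1.8)²·289 = 936.36 (the additive constant -6 does not affect variance).

E[M] = -69, standard deviation of M = 30.6, Var(M) = 936.36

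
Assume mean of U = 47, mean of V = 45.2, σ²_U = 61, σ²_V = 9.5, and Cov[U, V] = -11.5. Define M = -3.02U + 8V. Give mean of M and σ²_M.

mean of M = (-3.02)·mean of U + 8·mean of V = (-3.02)·47 + 8·45.2 = 219.66.
σ²_M = a²·σ²_U + b²·σ²_V + 2ab·Cov[U, V] with a = -3.02, b = 8.
= (-3.02)²·61 + 8²·9.5 + 2·(-3.02)·8·(-11.5)
= 556.3444 + 608 + 555.68 = 1720.0244.

mean of M = 219.66, σ²_M = 1720.0244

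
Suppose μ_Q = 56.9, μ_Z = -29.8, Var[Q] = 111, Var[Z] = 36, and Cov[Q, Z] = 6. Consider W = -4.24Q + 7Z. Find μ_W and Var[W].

μ_W = -449.856, Var[W] = 3403.3536

μ_W = (-4.24)·μ_Q + 7·μ_Z = (-4.24)·56.9 + 7·(-29.8) = -449.856.
Var[W] = a²·Var[Q] + b²·Var[Z] + 2ab·Cov[Q, Z] with a = -4.24, b = 7.
= (-4.24)²·111 + 7²·36 + 2·(-4.24)·7·6
= 1995.5136 + 1764 + (-356.16) = 3403.3536.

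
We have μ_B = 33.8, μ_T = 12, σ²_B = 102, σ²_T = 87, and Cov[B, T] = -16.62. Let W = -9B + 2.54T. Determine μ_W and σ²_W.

μ_W = (-9)·μ_B + 2.54·μ_T = (-9)·33.8 + 2.54·12 = -273.72.
σ²_W = a²·σ²_B + b²·σ²_T + 2ab·Cov[B, T] with a = -9, b = 2.54.
= (-9)²·102 + 2.54²·87 + 2·(-9)·2.54·(-16.62)
= 8262 + 561.2892 + 759.8664 = 9583.1556.

μ_W = -273.72, σ²_W = 9583.1556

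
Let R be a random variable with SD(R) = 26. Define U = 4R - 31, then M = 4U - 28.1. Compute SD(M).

SD(U) = |4|·26 = 104.
SD(M) = |4|·104 = 416.

SD(M) = 416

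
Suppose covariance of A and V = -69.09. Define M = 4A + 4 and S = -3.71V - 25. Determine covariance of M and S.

covariance of M and S = a·c·covariance of A and V = 4·(-3.71)·(-69.09) = 1025.2956. Additive constants drop out.

covariance of M and S = 1025.2956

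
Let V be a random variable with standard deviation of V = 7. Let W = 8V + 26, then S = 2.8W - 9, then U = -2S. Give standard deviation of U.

standard deviation of U = 313.6

standard deviation of W = |8|·7 = 56.
standard deviation of S = |2.8|·56 = 156.8.
standard deviation of U = |-2|·156.8 = 313.6.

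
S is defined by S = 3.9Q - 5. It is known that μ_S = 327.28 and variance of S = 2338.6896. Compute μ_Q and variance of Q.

μ_Q = 85.2, variance of Q = 153.76

From S = 3.9Q - 5: μ_S = a·μ_Q + b, so μ_Q = (μ_S − b)/a = (327.28 − (-5))/3.9 = 85.2.
variance of S = a²·variance of Q, so variance of Q = 2338.6896/3.9² = 153.76.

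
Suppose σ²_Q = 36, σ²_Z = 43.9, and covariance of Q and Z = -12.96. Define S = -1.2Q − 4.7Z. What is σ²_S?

σ²_S = a²·σ²_Q + b²·σ²_Z + 2ab·covariance of Q and Z with a = -1.2, b = -4.7.
= (-1.2)²·36 + (-4.7)²·43.9 + 2·(-1.2)·(-4.7)·(-12.96)
= 51.84 + 969.751 + (-146.1888) = 875.4022.

σ²_S = 875.4022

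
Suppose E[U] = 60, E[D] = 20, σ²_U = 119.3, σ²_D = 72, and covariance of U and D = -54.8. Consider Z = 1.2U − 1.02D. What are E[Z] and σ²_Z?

E[Z] = 51.6, σ²_Z = 380.8512

E[Z] = 1.2·E[U] + (-1.02)·E[D] = 1.2·60 + (-1.02)·20 = 51.6.
σ²_Z = a²·σ²_U + b²·σ²_D + 2ab·covariance of U and D with a = 1.2, b = -1.02.
= 1.2²·119.3 + (-1.02)²·72 + 2·1.2·(-1.02)·(-54.8)
= 171.792 + 74.9088 + 134.1504 = 380.8512.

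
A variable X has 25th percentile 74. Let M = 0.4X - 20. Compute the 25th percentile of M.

25th percentile of M = 9.6

Since a = 0.4 > 0 the transformation is increasing, so the 25th percentile of M = a·(P_{25} of X) + b = 0.4·74 + (-20) = 9.6.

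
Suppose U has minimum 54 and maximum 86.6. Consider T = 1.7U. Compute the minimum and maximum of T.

a = 1.7 > 0, so min(T) = a·min(U)+b = 1.7·54 = 91.8 and max(T) = 1.7·86.6 = 147.22.

min(T) = 91.8, max(T) = 147.22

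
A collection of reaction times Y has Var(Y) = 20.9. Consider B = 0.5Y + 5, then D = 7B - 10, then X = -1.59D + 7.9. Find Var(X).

Var(B) = 0.5²·20.9 = 5.225.
Var(D) = 7²·5.225 = 256.025.
Var(X) = (-1.59)²·256.025 = 647.2568025.

Var(X) = 647.2568025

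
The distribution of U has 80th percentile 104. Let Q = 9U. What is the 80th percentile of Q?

Since a = 9 > 0 the transformation is increasing, so the 80th percentile of Q = a·(P_{80} of U) + b = 9·104 = 936.

80th percentile of Q = 936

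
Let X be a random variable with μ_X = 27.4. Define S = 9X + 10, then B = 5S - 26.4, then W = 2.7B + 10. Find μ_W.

μ_S = 9·27.4 + 10 = 256.6.
μ_B = 5·256.6 + (-26.4) = 1256.6.
μ_W = 2.7·1256.6 + 10 = 3402.82.

μ_W = 3402.82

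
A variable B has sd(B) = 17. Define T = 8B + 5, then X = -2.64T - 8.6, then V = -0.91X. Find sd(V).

sd(V) = 326.7264

sd(T) = |8|·17 = 136.
sd(X) = |-2.64|·136 = 359.04.
sd(V) = |-0.91|·359.04 = 326.7264.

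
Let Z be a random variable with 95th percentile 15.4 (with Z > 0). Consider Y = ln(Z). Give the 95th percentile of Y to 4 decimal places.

95th percentile of Y = 2.7344

ln(Z) is increasing, so P_{95}(Y) = g(P_{95}(Z)) ≈ 2.7344.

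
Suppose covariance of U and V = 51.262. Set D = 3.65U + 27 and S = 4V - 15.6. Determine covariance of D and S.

covariance of D and S = 748.4252

covariance of D and S = a·c·covariance of U and V = 3.65·4·51.262 = 748.4252. Additive constants drop out.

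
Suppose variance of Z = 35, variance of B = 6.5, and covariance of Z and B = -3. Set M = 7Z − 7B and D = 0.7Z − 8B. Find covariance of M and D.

By bilinearity, covariance of M and D = ac·variance of Z + bd·variance of B + (ad+bc)·covariance of Z and B, with a=7, b=-7, c=0.7, d=-8.
ac·variance of Z = 7·0.7·35 = 171.5
bd·variance of B = (-7)·(-8)·6.5 = 364
(ad+bc)·covariance of Z and B = (-60.9)·(-3) = 182.7
covariance of M and D = 171.5 + 364 + 182.7 = 718.2.

covariance of M and D = 718.2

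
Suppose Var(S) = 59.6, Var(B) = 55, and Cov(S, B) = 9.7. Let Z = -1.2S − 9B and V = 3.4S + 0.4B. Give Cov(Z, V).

Cov(Z, V) = -742.644

By bilinearity, Cov(Z, V) = ac·Var(S) + bd·Var(B) + (ad+bc)·Cov(S, B), with a=-1.2, b=-9, c=3.4, d=0.4.
ac·Var(S) = (-1.2)·3.4·59.6 = -243.168
bd·Var(B) = (-9)·0.4·55 = -198
(ad+bc)·Cov(S, B) = (-31.08)·9.7 = -301.476
Cov(Z, V) = -243.168 + (-198) + (-301.476) = -742.644.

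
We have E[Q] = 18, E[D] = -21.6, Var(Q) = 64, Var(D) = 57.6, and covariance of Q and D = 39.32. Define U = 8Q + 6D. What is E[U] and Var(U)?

E[U] = 14.4, Var(U) = 9944.32

E[U] = 8·E[Q] + 6·E[D] = 8·18 + 6·(-21.6) = 14.4.
Var(U) = a²·Var(Q) + b²·Var(D) + 2ab·covariance of Q and D with a = 8, b = 6.
= 8²·64 + 6²·57.6 + 2·8·6·39.32
= 4096 + 2073.6 + 3774.72 = 9944.32.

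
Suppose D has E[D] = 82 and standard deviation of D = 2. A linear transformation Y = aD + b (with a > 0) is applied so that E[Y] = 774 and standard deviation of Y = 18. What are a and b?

a = 9, b = 36

standard deviation of Y = a·standard deviation of D (a > 0), so a = 18/2 = 9.
E[Y] = a·E[D] + b, so b = 774 − 9·82 = 36.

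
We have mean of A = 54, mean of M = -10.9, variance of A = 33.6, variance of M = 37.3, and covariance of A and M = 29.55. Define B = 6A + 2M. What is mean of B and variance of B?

mean of B = 6·mean of A + 2·mean of M = 6·54 + 2·(-10.9) = 302.2.
variance of B = a²·variance of A + b²·variance of M + 2ab·covariance of A and M with a = 6, b = 2.
= 6²·33.6 + 2²·37.3 + 2·6·2·29.55
= 1209.6 + 149.2 + 709.2 = 2068.

mean of B = 302.2, variance of B = 2068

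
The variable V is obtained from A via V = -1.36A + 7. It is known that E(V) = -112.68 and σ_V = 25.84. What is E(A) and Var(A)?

From V = -1.36A + 7: E(V) = a·E(A) + b, so E(A) = (E(V) − b)/a = (-112.68 − 7)/(-1.36) = 88.
Var(V) = 25.84² = 667.7056.
Var(V) = a²·Var(A), so Var(A) = 667.7056/(-1.36)² = 361.

E(A) = 88, Var(A) = 361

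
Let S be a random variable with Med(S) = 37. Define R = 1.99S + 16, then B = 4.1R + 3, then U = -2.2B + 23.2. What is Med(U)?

Med(U) = -791.8626

Med(R) = 1.99·37 + 16 = 89.63.
Med(B) = 4.1·89.63 + 3 = 370.483.
Med(U) = (-2.2)·370.483 + 23.2 = -791.8626.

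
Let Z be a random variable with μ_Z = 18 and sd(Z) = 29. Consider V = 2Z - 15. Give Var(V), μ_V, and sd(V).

V = 2Z - 15 is linear with a = 2, b = -15.
Var(Z) = 29² = 841.
Var(V) = a²·Var(Z) = 2²·841 = 3364 (the additive constant -15 does not affect variance).
μ_V = a·μ_Z + b = 2·18 + (-15) = 21.
sd(V) = |a|·sd(Z) = |2|·29 = 58.

Var(V) = 3364, μ_V = 21, sd(V) = 58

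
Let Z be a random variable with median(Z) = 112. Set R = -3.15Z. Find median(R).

median(R) = -352.8

A linear map preserves order up to sign, so median(R) = a·median(Z) + b = (-3.15)·112 = -352.8.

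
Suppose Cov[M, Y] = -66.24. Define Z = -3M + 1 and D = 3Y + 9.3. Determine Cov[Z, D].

Cov[Z, D] = 596.16

Cov[Z, D] = a·c·Cov[M, Y] = (-3)·3·(-66.24) = 596.16. Additive constants drop out.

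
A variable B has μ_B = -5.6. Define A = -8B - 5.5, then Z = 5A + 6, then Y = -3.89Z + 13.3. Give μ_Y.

μ_A = (-8)·(-5.6) + (-5.5) = 39.3.
μ_Z = 5·39.3 + 6 = 202.5.
μ_Y = (-3.89)·202.5 + 13.3 = -774.425.

μ_Y = -774.425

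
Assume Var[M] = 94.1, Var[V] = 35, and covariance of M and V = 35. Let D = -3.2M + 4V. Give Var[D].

Var[D] = 627.584

Var[D] = a²·Var[M] + b²·Var[V] + 2ab·covariance of M and V with a = -3.2, b = 4.
= (-3.2)²·94.1 + 4²·35 + 2·(-3.2)·4·35
= 963.584 + 560 + (-896) = 627.584.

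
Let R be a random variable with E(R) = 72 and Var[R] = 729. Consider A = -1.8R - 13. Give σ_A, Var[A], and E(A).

σ_A = 48.6, Var[A] = 2361.96, E(A) = -142.6

A = -1.8R - 13 is linear with a = -1.8, b = -13.
σ_R = √729 = 27.
σ_A = |a|·σ_R = |-1.8|·27 = 48.6.
Var[A] = a²·Var[R] = (-1.8)²·729 = 2361.96 (the additive constant -13 does not affect variance).
E(A) = a·E(R) + b = (-1.8)·72 + (-13) = -142.6.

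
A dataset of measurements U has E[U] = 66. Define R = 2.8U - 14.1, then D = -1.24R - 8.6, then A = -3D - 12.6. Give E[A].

E[A] = 648.204

E[R] = 2.8·66 + (-14.1) = 170.7.
E[D] = (-1.24)·170.7 + (-8.6) = -220.268.
E[A] = (-3)·(-220.268) + (-12.6) = 648.204.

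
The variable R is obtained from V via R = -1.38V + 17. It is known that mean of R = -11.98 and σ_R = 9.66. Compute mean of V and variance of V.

From R = -1.38V + 17: mean of R = a·mean of V + b, so mean of V = (mean of R − b)/a = (-11.98 − 17)/(-1.38) = 21.
variance of R = 9.66² = 93.3156.
variance of R = a²·variance of V, so variance of V = 93.3156/(-1.38)² = 49.

mean of V = 21, variance of V = 49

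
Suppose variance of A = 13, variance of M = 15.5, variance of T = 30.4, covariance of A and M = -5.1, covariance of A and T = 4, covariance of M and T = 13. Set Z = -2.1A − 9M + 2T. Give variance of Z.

variance of Z = 740.05

variance of Z = a²·variance of A + b²·variance of M + c²·variance of T + 2ab·covariance of A and M + 2ac·covariance of A and T + 2bc·covariance of M and T, with a = -2.1, b = -9, c = 2.
= 57.33 + 1255.5 + 121.6 + (-192.78) + (-33.6) + (-468)
= 740.05.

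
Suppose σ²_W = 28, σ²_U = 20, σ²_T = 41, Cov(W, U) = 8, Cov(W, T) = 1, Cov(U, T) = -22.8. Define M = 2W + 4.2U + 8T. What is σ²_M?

σ²_M = a²·σ²_W + b²·σ²_U + c²·σ²_T + 2ab·Cov(W, U) + 2ac·Cov(W, T) + 2bc·Cov(U, T), with a = 2, b = 4.2, c = 8.
= 112 + 352.8 + 2624 + 134.4 + 32 + (-1532.16)
= 1723.04.

σ²_M = 1723.04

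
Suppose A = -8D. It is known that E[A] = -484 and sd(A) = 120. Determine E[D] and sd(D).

E[D] = 60.5, sd(D) = 15

From A = -8D: E[A] = a·E[D] + b, so E[D] = (E[A] − b)/a = (-484 − 0)/(-8) = 60.5.
sd(A) = |a|·sd(D), so sd(D) = 120/|-8| = 15.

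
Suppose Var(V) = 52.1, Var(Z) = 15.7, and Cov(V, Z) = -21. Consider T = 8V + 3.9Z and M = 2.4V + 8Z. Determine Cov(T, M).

Cov(T, M) = -50.4

By bilinearity, Cov(T, M) = ac·Var(V) + bd·Var(Z) + (ad+bc)·Cov(V, Z), with a=8, b=3.9, c=2.4, d=8.
ac·Var(V) = 8·2.4·52.1 = 1000.32
bd·Var(Z) = 3.9·8·15.7 = 489.84
(ad+bc)·Cov(V, Z) = (73.36)·(-21) = -1540.56
Cov(T, M) = 1000.32 + 489.84 + (-1540.56) = -50.4.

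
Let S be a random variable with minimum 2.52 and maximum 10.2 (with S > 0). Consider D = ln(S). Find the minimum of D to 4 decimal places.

ln(S) is increasing on this domain, so min(D) comes from min(S) = 2.52: min(D) = ln(2.52) ≈ 0.9243.

min(D) = 0.9243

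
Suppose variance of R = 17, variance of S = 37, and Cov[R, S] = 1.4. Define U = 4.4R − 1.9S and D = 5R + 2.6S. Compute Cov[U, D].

By bilinearity, Cov[U, D] = ac·variance of R + bd·variance of S + (ad+bc)·Cov[R, S], with a=4.4, b=-1.9, c=5, d=2.6.
ac·variance of R = 4.4·5·17 = 374
bd·variance of S = (-1.9)·2.6·37 = -182.78
(ad+bc)·Cov[R, S] = (1.94)·1.4 = 2.716
Cov[U, D] = 374 + (-182.78) + 2.716 = 193.936.

Cov[U, D] = 193.936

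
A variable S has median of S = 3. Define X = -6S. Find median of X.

median of X = -18

A linear map preserves order up to sign, so median of X = a·median of S + b = (-6)·3 = -18.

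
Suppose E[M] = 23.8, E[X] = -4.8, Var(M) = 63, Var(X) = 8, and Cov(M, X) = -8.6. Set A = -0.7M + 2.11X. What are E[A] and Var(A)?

E[A] = (-0.7)·E[M] + 2.11·E[X] = (-0.7)·23.8 + 2.11·(-4.8) = -26.788.
Var(A) = a²·Var(M) + b²·Var(X) + 2ab·Cov(M, X) with a = -0.7, b = 2.11.
= (-0.7)²·63 + 2.11²·8 + 2·(-0.7)·2.11·(-8.6)
= 30.87 + 35.6168 + 25.4044 = 91.8912.

E[A] = -26.788, Var(A) = 91.8912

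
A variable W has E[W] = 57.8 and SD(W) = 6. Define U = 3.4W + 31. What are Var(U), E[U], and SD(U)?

Var(U) = 416.16, E[U] = 227.52, SD(U) = 20.4

U = 3.4W + 31 is linear with a = 3.4, b = 31.
Var(W) = 6² = 36.
Var(U) = a²·Var(W) = 3.4²·36 = 416.16 (the additive constant 31 does not affect variance).
E[U] = a·E[W] + b = 3.4·57.8 + 31 = 227.52.
SD(U) = |a|·SD(W) = |3.4|·6 = 20.4.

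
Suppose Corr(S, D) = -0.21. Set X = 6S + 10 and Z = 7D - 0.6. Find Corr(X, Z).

Linear rescalings preserve correlation up to sign; here the slopes 6 and 7 have the same sign, so Corr(X, Z) = Corr(S, D) = -0.21.

Corr(X, Z) = -0.21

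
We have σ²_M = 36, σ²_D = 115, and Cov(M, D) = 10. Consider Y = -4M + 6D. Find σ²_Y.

σ²_Y = 4236

σ²_Y = a²·σ²_M + b²·σ²_D + 2ab·Cov(M, D) with a = -4, b = 6.
= (-4)²·36 + 6²·115 + 2·(-4)·6·10
= 576 + 4140 + (-480) = 4236.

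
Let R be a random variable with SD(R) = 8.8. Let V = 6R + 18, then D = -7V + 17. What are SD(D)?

SD(D) = 369.6

SD(V) = |6|·8.8 = 52.8.
SD(D) = |-7|·52.8 = 369.6.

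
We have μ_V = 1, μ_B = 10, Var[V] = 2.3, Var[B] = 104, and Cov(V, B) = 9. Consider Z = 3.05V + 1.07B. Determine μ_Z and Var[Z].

μ_Z = 13.75, Var[Z] = 199.20835

μ_Z = 3.05·μ_V + 1.07·μ_B = 3.05·1 + 1.07·10 = 13.75.
Var[Z] = a²·Var[V] + b²·Var[B] + 2ab·Cov(V, B) with a = 3.05, b = 1.07.
= 3.05²·2.3 + 1.07²·104 + 2·3.05·1.07·9
= 21.39575 + 119.0696 + 58.743 = 199.20835.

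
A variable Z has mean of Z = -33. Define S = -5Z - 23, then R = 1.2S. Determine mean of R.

mean of S = (-5)·(-33) + (-23) = 142.
mean of R = 1.2·142 = 170.4.

mean of R = 170.4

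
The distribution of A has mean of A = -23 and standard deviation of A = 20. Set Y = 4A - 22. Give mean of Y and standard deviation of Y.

mean of Y = -114, standard deviation of Y = 80

Y = 4A - 22 is linear with a = 4, b = -22.
mean of Y = a·mean of A + b = 4·(-23) + (-22) = -114.
standard deviation of Y = |a|·standard deviation of A = |4|·20 = 80.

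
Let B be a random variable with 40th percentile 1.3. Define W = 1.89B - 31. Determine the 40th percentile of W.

40th percentile of W = -28.543

Since a = 1.89 > 0 the transformation is increasing, so the 40th percentile of W = a·(P_{40} of B) + b = 1.89·1.3 + (-31) = -28.543.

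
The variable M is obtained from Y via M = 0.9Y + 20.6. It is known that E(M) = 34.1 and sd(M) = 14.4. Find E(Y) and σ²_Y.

E(Y) = 15, σ²_Y = 256

From M = 0.9Y + 20.6: E(M) = a·E(Y) + b, so E(Y) = (E(M) − b)/a = (34.1 − 20.6)/0.9 = 15.
σ²_M = 14.4² = 207.36.
σ²_M = a²·σ²_Y, so σ²_Y = 207.36/0.9² = 256.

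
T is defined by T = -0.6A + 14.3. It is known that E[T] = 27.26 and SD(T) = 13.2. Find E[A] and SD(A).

From T = -0.6A + 14.3: E[T] = a·E[A] + b, so E[A] = (E[T] − b)/a = (27.26 − 14.3)/(-0.6) = -21.6.
SD(T) = |a|·SD(A), so SD(A) = 13.2/|-0.6| = 22.

E[A] = -21.6, SD(A) = 22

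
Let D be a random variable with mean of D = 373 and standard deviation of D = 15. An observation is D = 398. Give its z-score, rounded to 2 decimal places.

z = (D − mean of D) / standard deviation of D = (398 − 373) / 15 ≈ 1.67.

z = 1.67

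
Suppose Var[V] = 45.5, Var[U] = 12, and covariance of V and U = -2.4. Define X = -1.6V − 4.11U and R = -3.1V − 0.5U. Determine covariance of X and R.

By bilinearity, covariance of X and R = ac·Var[V] + bd·Var[U] + (ad+bc)·covariance of V and U, with a=-1.6, b=-4.11, c=-3.1, d=-0.5.
ac·Var[V] = (-1.6)·(-3.1)·45.5 = 225.68
bd·Var[U] = (-4.11)·(-0.5)·12 = 24.66
(ad+bc)·covariance of V and U = (13.541)·(-2.4) = -32.4984
covariance of X and R = 225.68 + 24.66 + (-32.4984) = 217.8416.

covariance of X and R = 217.8416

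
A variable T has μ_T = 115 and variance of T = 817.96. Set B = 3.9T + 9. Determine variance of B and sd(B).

variance of B = 12441.1716, sd(B) = 111.54

B = 3.9T + 9 is linear with a = 3.9, b = 9.
variance of B = a²·variance of T = 3.9²·817.96 = 12441.1716 (the additive constant 9 does not affect variance).
sd(T) = √817.96 = 28.6.
sd(B) = |a|·sd(T) = |3.9|·28.6 = 111.54.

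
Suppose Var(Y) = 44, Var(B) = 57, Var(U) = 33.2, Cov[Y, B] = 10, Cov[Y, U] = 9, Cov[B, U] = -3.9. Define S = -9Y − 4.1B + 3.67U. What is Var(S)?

Var(S) = a²·Var(Y) + b²·Var(B) + c²·Var(U) + 2ab·Cov[Y, B] + 2ac·Cov[Y, U] + 2bc·Cov[B, U], with a = -9, b = -4.1, c = 3.67.
= 3564 + 958.17 + 447.16748 + 738 + (-594.54) + 117.3666
= 5230.16408.

Var(S) = 5230.16408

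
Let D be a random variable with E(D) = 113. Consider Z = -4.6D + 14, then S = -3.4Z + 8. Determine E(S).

E(Z) = (-4.6)·113 + 14 = -505.8.
E(S) = (-3.4)·(-505.8) + 8 = 1727.72.

E(S) = 1727.72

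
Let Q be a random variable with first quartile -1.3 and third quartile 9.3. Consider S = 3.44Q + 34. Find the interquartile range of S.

IQR of Q = Q3 − Q1 = 9.3 − (-1.3) = 10.6.
Under S = aQ + b, IQR(S) = |a|·IQR(Q) = |3.44|·10.6 = 36.464 (shifts cancel; spread scales by |a|).

IQR(S) = 36.464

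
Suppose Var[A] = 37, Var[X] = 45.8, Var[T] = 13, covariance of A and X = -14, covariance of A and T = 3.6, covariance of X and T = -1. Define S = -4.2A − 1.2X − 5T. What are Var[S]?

Var[S] = a²·Var[A] + b²·Var[X] + c²·Var[T] + 2ab·covariance of A and X + 2ac·covariance of A and T + 2bc·covariance of X and T, with a = -4.2, b = -1.2, c = -5.
= 652.68 + 65.952 + 325 + (-141.12) + 151.2 + (-12)
= 1041.712.

Var[S] = 1041.712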